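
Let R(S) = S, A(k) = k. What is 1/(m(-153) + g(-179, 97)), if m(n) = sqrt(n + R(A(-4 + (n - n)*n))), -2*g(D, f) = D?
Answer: 358/32669 - 4*I*sqrt(157)/32669 ≈ 0.010958 - 0.0015342*I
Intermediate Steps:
g(D, f) = -D/2
m(n) = sqrt(-4 + n) (m(n) = sqrt(n + (-4 + (n - n)*n)) = sqrt(n + (-4 + 0*n)) = sqrt(n + (-4 + 0)) = sqrt(n - 4) = sqrt(-4 + n))
1/(m(-153) + g(-179, 97)) = 1/(sqrt(-4 - 153) - 1/2*(-179)) = 1/(sqrt(-157) + 179/2) = 1/(I*sqrt(157) + 179/2) = 1/(179/2 + I*sqrt(157))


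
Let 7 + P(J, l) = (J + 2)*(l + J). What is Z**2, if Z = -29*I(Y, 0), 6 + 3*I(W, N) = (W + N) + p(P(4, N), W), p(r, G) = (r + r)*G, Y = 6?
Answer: 3888784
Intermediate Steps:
P(J, l) = -7 + (2 + J)*(J + l) (P(J, l) = -7 + (J + 2)*(l + J) = -7 + (2 + J)*(J + l))
p(r, G) = 2*G*r (p(r, G) = (2*r)*G = 2*G*r)
I(W, N) = -2 + N/3 + W/3 + 2*W*(17 + 6*N)/3 (I(W, N) = -2 + ((W + N) + 2*W*(-7 + 4**2 + 2*4 + 2*N + 4*N))/3 = -2 + ((N + W) + 2*W*(-7 + 16 + 8 + 2*N + 4*N))/3 = -2 + ((N + W) + 2*W*(17 + 6*N))/3 = -2 + (N + W + 2*W*(17 + 6*N))/3 = -2 + (N/3 + W/3 + 2*W*(17 + 6*N)/3) = -2 + N/3 + W/3 + 2*W*(17 + 6*N)/3)
Z = -1972 (Z = -29*(-2 + (1/3)*0 + (35/3)*6 + 4*0*6) = -29*(-2 + 0 + 70 + 0) = -29*68 = -1972)
Z**2 = (-1972)**2 = 3888784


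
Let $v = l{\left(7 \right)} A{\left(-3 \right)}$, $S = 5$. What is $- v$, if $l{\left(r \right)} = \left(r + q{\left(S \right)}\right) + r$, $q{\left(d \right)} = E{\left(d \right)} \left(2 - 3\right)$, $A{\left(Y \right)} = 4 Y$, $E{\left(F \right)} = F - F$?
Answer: $168$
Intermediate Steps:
$E{\left(F \right)} = 0$
$q{\left(d \right)} = 0$ ($q{\left(d \right)} = 0 \left(2 - 3\right) = 0 \left(-1\right) = 0$)
$l{\left(r \right)} = 2 r$ ($l{\left(r \right)} = \left(r + 0\right) + r = r + r = 2 r$)
$v = -168$ ($v = 2 \cdot 7 \cdot 4 \left(-3\right) = 14 \left(-12\right) = -168$)
$- v = \left(-1\right) \left(-168\right) = 168$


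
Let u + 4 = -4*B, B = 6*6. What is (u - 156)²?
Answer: 92416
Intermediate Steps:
B = 36
u = -148 (u = -4 - 4*36 = -4 - 144 = -148)
(u - 156)² = (-148 - 156)² = (-304)² = 92416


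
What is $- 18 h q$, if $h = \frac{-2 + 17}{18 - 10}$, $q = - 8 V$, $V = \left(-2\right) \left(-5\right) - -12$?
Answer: $5940$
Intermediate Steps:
$V = 22$ ($V = 10 + 12 = 22$)
$q = -176$ ($q = \left(-8\right) 22 = -176$)
$h = \frac{15}{8} \approx 1.875$
$- 18 h q = \left(-18\right) \frac{15}{8} \left(-176\right) = \left(- \frac{135}{4}\right) \left(-176\right) = 5940$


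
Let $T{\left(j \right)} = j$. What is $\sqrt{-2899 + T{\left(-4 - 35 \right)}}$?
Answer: $i \sqrt{2938} \approx 54.203 i$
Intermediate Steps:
$\sqrt{-2899 + T{\left(-4 - 35 \right)}} = \sqrt{-2899 - 39} = \sqrt{-2938} = i \sqrt{2938}$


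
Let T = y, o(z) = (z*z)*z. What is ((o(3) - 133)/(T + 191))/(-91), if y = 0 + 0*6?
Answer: 106/17381 ≈ 0.0060986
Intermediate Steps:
y = 0 (y = 0 + 0 = 0)
o(z) = z³ (o(z) = z²*z = z³)
T = 0
((o(3) - 133)/(T + 191))/(-91) = ((3³ - 133)/(0 + 191))/(-91) = ((27 - 133)/191)*(-1/91) = -106*1/191*(-1/91) = -106/191*(-1/91) = 106/17381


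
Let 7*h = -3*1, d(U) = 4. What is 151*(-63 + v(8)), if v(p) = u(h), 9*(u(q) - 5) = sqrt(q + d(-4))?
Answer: -8758 + 755*sqrt(7)/63 ≈ -8726.3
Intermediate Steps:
h = -3/7 (h = (-3*1)/7 = (1/7)*(-3) = -3/7 ≈ -0.42857)
u(q) = 5 + sqrt(4 + q)/9 (u(q) = 5 + sqrt(q + 4)/9 = 5 + sqrt(4 + q)/9)
v(p) = 5 + 5*sqrt(7)/63 (v(p) = 5 + sqrt(4 - 3/7)/9 = 5 + sqrt(25/7)/9 = 5 + (5*sqrt(7)/7)/9 = 5 + 5*sqrt(7)/63)
151*(-63 + v(8)) = 151*(-63 + (5 + 5*sqrt(7)/63)) = 151*(-58 + 5*sqrt(7)/63) = -8758 + 755*sqrt(7)/63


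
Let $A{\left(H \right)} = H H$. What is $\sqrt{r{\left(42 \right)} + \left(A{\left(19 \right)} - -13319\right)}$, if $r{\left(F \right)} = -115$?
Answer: $\sqrt{13565} \approx 116.47$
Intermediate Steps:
$A{\left(H \right)} = H^{2}$
$\sqrt{r{\left(42 \right)} + \left(A{\left(19 \right)} - -13319\right)} = \sqrt{-115 + \left(19^{2} - -13319\right)} = \sqrt{-115 + \left(361 + 13319\right)} = \sqrt{-115 + 13680} = \sqrt{13565}$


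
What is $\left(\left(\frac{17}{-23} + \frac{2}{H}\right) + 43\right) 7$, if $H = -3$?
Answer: $\frac{20090}{69} \approx 291.16$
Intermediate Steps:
$\left(\left(\frac{17}{-23} + \frac{2}{H}\right) + 43\right) 7 = \left(\left(\frac{17}{-23} + \frac{2}{-3}\right) + 43\right) 7 = \left(\left(17 \left(- \frac{1}{23}\right) + 2 \left(- \frac{1}{3}\right)\right) + 43\right) 7 = \left(\left(- \frac{17}{23} - \frac{2}{3}\right) + 43\right) 7 = \left(- \frac{97}{69} + 43\right) 7 = \frac{2870}{69} \cdot 7 = \frac{20090}{69}$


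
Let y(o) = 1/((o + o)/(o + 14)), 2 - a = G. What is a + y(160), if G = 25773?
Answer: -4123273/160 ≈ -25770.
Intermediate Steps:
a = -25771 (a = 2 - 1*25773 = 2 - 25773 = -25771)
y(o) = (14 + o)/(2*o) (y(o) = 1/((2*o)/(14 + o)) = 1/(2*o/(14 + o)) = (14 + o)/(2*o))
a + y(160) = -25771 + (½)*(14 + 160)/160 = -25771 + (½)*(1/160)*174 = -25771 + 87/160 = -4123273/160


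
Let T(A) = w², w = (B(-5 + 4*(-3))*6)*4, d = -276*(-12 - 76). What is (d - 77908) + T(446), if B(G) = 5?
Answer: -39220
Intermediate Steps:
d = 24288 (d = -276*(-88) = 24288)
w = 120 (w = (5*6)*4 = 30*4 = 120)
T(A) = 14400 (T(A) = 120² = 14400)
(d - 77908) + T(446) = (24288 - 77908) + 14400 = -53620 + 14400 = -39220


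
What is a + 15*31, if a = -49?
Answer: 416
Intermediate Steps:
a + 15*31 = -49 + 15*31 = -49 + 465 = 416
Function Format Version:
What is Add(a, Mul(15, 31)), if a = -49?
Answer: 416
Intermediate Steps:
Add(a, Mul(15, 31)) = Add(-49, Mul(15, 31)) = Add(-49, 465) = 416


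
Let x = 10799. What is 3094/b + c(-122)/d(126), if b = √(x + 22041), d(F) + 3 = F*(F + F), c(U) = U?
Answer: -122/31749 + 1547*√8210/8210 ≈ 17.070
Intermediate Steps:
d(F) = -3 + 2*F² (d(F) = -3 + F*(F + F) = -3 + F*(2*F) = -3 + 2*F²)
b = 2*√8210 (b = √(10799 + 22041) = √32840 = 2*√8210 ≈ 181.22)
3094/b + c(-122)/d(126) = 3094/((2*√8210)) - 122/(-3 + 2*126²) = 3094*(√8210/16420) - 122/(-3 + 2*15876) = 1547*√8210/8210 - 122/(-3 + 31752) = 1547*√8210/8210 - 122/31749 = -122/31749 + 1547*√8210/8210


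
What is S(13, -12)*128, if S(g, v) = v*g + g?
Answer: -18304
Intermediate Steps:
S(g, v) = g + g*v (S(g, v) = g*v + g = g + g*v)
S(13, -12)*128 = (13*(1 - 12))*128 = (13*(-11))*128 = -143*128 = -18304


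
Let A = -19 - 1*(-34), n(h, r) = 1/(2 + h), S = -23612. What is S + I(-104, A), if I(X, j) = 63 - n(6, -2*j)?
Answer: -188393/8 ≈ -23549.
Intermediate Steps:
A = 15 (A = -19 + 34 = 15)
I(X, j) = 503/8 (I(X, j) = 63 - 1/(2 + 6) = 63 - 1/8 = 63 - 1*⅛ = 63 - ⅛ = 503/8)
S + I(-104, A) = -23612 + 503/8 = -188393/8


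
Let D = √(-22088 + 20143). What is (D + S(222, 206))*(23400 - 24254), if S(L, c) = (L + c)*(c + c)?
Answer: -150590944 - 854*I*√1945 ≈ -1.5059e+8 - 37663.0*I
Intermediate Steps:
S(L, c) = 2*c*(L + c) (S(L, c) = (L + c)*(2*c) = 2*c*(L + c))
D = I*√1945 (D = √(-1945) = I*√1945 ≈ 44.102*I)
(D + S(222, 206))*(23400 - 24254) = (I*√1945 + 2*206*(222 + 206))*(23400 - 24254) = (I*√1945 + 2*206*428)*(-854) = (I*√1945 + 176336)*(-854) = (176336 + I*√1945)*(-854) = -150590944 - 854*I*√1945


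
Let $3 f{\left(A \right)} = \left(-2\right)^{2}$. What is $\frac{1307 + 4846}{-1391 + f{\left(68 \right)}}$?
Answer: $- \frac{18459}{4169} \approx -4.4277$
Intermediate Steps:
$f{\left(A \right)} = \frac{4}{3}$ ($f{\left(A \right)} = \frac{\left(-2\right)^{2}}{3} = \frac{1}{3} \cdot 4 = \frac{4}{3}$)
$\frac{1307 + 4846}{-1391 + f{\left(68 \right)}} = \frac{1307 + 4846}{-1391 + \frac{4}{3}} = \frac{6153}{- \frac{4169}{3}} = 6153 \left(- \frac{3}{4169}\right) = - \frac{18459}{4169}$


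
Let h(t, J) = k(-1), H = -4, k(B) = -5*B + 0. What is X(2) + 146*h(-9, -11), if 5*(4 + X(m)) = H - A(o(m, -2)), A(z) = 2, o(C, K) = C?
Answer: 3624/5 ≈ 724.80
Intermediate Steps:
k(B) = -5*B
h(t, J) = 5 (h(t, J) = -5*(-1) = 5)
X(m) = -26/5 (X(m) = -4 + (-4 - 1*2)/5 = -4 + (-4 - 2)/5 = -4 + (1/5)*(-6) = -4 - 6/5 = -26/5)
X(2) + 146*h(-9, -11) = -26/5 + 146*5 = -26/5 + 730 = 3624/5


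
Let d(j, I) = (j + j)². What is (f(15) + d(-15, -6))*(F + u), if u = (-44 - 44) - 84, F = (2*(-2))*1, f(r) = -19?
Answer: -155056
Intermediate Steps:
d(j, I) = 4*j² (d(j, I) = (2*j)² = 4*j²)
F = -4 (F = -4*1 = -4)
u = -172 (u = -88 - 84 = -172)
(f(15) + d(-15, -6))*(F + u) = (-19 + 4*(-15)²)*(-4 - 172) = (-19 + 4*225)*(-176) = (-19 + 900)*(-176) = 881*(-176) = -155056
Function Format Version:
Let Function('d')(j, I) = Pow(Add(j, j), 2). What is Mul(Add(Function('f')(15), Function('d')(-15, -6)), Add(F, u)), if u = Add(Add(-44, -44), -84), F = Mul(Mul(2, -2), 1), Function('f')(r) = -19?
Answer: -155056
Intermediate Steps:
Function('d')(j, I) = Mul(4, Pow(j, 2)) (Function('d')(j, I) = Pow(Mul(2, j), 2) = Mul(4, Pow(j, 2)))
F = -4 (F = Mul(-4, 1) = -4)
u = -172 (u = Add(-88, -84) = -172)
Mul(Add(Function('f')(15), Function('d')(-15, -6)), Add(F, u)) = Mul(Add(-19, Mul(4, Pow(-15, 2))), Add(-4, -172)) = Mul(Add(-19, Mul(4, 225)), -176) = Mul(Add(-19, 900), -176) = Mul(881, -176) = -155056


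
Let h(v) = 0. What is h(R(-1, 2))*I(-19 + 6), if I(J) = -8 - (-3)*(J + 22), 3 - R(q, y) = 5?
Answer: 0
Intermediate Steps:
R(q, y) = -2 (R(q, y) = 3 - 1*5 = 3 - 5 = -2)
I(J) = 58 + 3*J (I(J) = -8 - (-3)*(22 + J) = -8 - (-66 - 3*J) = -8 + (66 + 3*J) = 58 + 3*J)
h(R(-1, 2))*I(-19 + 6) = 0*(58 + 3*(-19 + 6)) = 0*(58 + 3*(-13)) = 0*(58 - 39) = 0*19 = 0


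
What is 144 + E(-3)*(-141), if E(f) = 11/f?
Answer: 661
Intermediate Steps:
144 + E(-3)*(-141) = 144 + (11/(-3))*(-141) = 144 + (11*(-⅓))*(-141) = 144 - 11/3*(-141) = 144 + 517 = 661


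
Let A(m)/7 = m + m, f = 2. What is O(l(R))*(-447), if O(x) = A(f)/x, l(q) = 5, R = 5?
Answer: -12516/5 ≈ -2503.2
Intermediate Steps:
A(m) = 14*m (A(m) = 7*(m + m) = 7*(2*m) = 14*m)
O(x) = 28/x (O(x) = (14*2)/x = 28/x)
O(l(R))*(-447) = (28/5)*(-447) = -12516/5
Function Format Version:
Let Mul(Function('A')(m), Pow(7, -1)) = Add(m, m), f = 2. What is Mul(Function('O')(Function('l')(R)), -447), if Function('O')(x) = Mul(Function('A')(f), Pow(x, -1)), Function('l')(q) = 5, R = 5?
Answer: Rational(-12516, 5) ≈ -2503.2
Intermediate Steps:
Function('A')(m) = Mul(14, m) (Function('A')(m) = Mul(7, Add(m, m)) = Mul(7, Mul(2, m)) = Mul(14, m))
Function('O')(x) = Mul(28, Pow(x, -1)) (Function('O')(x) = Mul(Mul(14, 2), Pow(x, -1)) = Mul(28, Pow(x, -1)))
Mul(Function('O')(Function('l')(R)), -447) = Mul(Mul(28, Pow(5, -1)), -447) = Mul(Mul(28, Rational(1, 5)), -447) = Mul(Rational(28, 5), -447) = Rational(-12516, 5)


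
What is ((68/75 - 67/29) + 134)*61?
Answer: 17592217/2175 ≈ 8088.4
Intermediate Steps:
((68/75 - 67/29) + 134)*61 = (-3053/2175 + 134)*61 = (288397/2175)*61 = 17592217/2175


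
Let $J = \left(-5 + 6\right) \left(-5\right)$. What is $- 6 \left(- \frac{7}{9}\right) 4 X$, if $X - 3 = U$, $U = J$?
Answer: $- \frac{112}{3} \approx -37.333$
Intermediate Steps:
$J = -5$ ($J = 1 \left(-5\right) = -5$)
$U = -5$
$X = -2$ ($X = 3 - 5 = -2$)
$- 6 \left(- \frac{7}{9}\right) 4 X = - 6 \left(- \frac{7}{9}\right) 4 \left(-2\right) = - 6 \left(\left(-7\right) \frac{1}{9}\right) 4 \left(-2\right) = \left(-6\right) \left(- \frac{7}{9}\right) 4 \left(-2\right) = \frac{14}{3} \cdot 4 \left(-2\right) = \frac{56}{3} \left(-2\right) = - \frac{112}{3}$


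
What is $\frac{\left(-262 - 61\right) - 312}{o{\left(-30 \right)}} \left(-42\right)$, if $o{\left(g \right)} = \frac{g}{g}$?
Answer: $26670$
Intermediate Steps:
$o{\left(g \right)} = 1$
$\frac{\left(-262 - 61\right) - 312}{o{\left(-30 \right)}} \left(-42\right) = \frac{\left(-262 - 61\right) - 312}{1} \left(-42\right) = \left(-323 - 312\right) 1 \left(-42\right) = \left(-635\right) 1 \left(-42\right) = \left(-635\right) \left(-42\right) = 26670$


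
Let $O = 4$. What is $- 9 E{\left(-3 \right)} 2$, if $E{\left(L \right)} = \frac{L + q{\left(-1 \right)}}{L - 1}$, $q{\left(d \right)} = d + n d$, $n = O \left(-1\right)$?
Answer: $0$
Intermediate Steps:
$n = -4$ ($n = 4 \left(-1\right) = -4$)
$q{\left(d \right)} = - 3 d$ ($q{\left(d \right)} = d - 4 d = - 3 d$)
$E{\left(L \right)} = \frac{3 + L}{-1 + L}$ ($E{\left(L \right)} = \frac{L - -3}{L - 1} = \frac{L + 3}{-1 + L} = \frac{3 + L}{-1 + L}$)
$- 9 E{\left(-3 \right)} 2 = - 9 \frac{3 - 3}{-1 - 3} \cdot 2 = - 9 \frac{1}{-4} \cdot 0 \cdot 2 = - 9 \left(\left(- \frac{1}{4}\right) 0\right) 2 = \left(-9\right) 0 \cdot 2 = 0 \cdot 2 = 0$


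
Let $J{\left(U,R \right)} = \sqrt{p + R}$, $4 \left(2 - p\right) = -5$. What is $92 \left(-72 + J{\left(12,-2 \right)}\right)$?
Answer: $-6624 + 46 \sqrt{5} \approx -6521.1$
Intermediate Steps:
$p = \frac{13}{4}$ ($p = 2 - - \frac{5}{4} = 2 + \frac{5}{4} = \frac{13}{4} \approx 3.25$)
$J{\left(U,R \right)} = \sqrt{\frac{13}{4} + R}$
$92 \left(-72 + J{\left(12,-2 \right)}\right) = 92 \left(-72 + \frac{\sqrt{13 + 4 \left(-2\right)}}{2}\right) = 92 \left(-72 + \frac{\sqrt{13 - 8}}{2}\right) = 92 \left(-72 + \frac{\sqrt{5}}{2}\right) = -6624 + 46 \sqrt{5}$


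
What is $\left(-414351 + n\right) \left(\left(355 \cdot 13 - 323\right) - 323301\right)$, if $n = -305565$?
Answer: $229659683244$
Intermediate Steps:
$\left(-414351 + n\right) \left(\left(355 \cdot 13 - 323\right) - 323301\right) = \left(-414351 - 305565\right) \left(\left(355 \cdot 13 - 323\right) - 323301\right) = - 719916 \left(\left(4615 - 323\right) - 323301\right) = - 719916 \left(4292 - 323301\right) = \left(-719916\right) \left(-319009\right) = 229659683244$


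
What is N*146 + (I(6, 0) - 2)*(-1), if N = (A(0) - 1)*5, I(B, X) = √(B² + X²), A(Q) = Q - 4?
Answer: -3654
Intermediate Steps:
A(Q) = -4 + Q
N = -25 (N = ((-4 + 0) - 1)*5 = (-4 - 1)*5 = -5*5 = -25)
N*146 + (I(6, 0) - 2)*(-1) = -25*146 + (√(6² + 0²) - 2)*(-1) = -3650 + (√(36 + 0) - 2)*(-1) = -3650 + (√36 - 2)*(-1) = -3650 + (6 - 2)*(-1) = -3650 + 4*(-1) = -3650 - 4 = -3654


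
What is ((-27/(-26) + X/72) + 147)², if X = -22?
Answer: 4780201321/219024 ≈ 21825.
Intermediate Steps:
((-27/(-26) + X/72) + 147)² = ((-27/(-26) - 22/72) + 147)² = ((-27*(-1/26) - 22*1/72) + 147)² = ((27/26 - 11/36) + 147)² = (343/468 + 147)² = (69139/468)² = 4780201321/219024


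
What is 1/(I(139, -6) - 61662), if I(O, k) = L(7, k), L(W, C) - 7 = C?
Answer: -1/61661 ≈ -1.6218e-5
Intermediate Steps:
L(W, C) = 7 + C
I(O, k) = 7 + k
1/(I(139, -6) - 61662) = 1/((7 - 6) - 61662) = 1/(1 - 61662) = 1/(-61661) = -1/61661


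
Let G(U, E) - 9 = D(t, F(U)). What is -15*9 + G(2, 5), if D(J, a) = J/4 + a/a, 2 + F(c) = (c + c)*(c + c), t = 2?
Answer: -249/2 ≈ -124.50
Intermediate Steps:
F(c) = -2 + 4*c**2 (F(c) = -2 + (c + c)*(c + c) = -2 + (2*c)*(2*c) = -2 + 4*c**2)
D(J, a) = 1 + J/4 (D(J, a) = J*(1/4) + 1 = J/4 + 1 = 1 + J/4)
G(U, E) = 21/2 (G(U, E) = 9 + (1 + (1/4)*2) = 9 + (1 + 1/2) = 9 + 3/2 = 21/2)
-15*9 + G(2, 5) = -15*9 + 21/2 = -135 + 21/2 = -249/2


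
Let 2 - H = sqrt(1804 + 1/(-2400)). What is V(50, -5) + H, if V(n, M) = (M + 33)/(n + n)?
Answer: 57/25 - sqrt(25977594)/120 ≈ -40.194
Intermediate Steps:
V(n, M) = (33 + M)/(2*n) (V(n, M) = (33 + M)/((2*n)) = (33 + M)*(1/(2*n)) = (33 + M)/(2*n))
H = 2 - sqrt(25977594)/120 (H = 2 - sqrt(1804 + 1/(-2400)) = 2 - sqrt(1804 - 1/2400) = 2 - sqrt(4329599/2400) = 2 - sqrt(25977594)/120 ≈ -40.474)
V(50, -5) + H = (1/2)*(33 - 5)/50 + (2 - sqrt(25977594)/120) = (1/2)*(1/50)*28 + (2 - sqrt(25977594)/120) = 7/25 + (2 - sqrt(25977594)/120) = 57/25 - sqrt(25977594)/120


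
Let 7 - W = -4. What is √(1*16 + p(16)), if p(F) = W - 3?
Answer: 2*√6 ≈ 4.8990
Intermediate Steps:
W = 11 (W = 7 - 1*(-4) = 7 + 4 = 11)
p(F) = 8 (p(F) = 11 - 3 = 8)
√(1*16 + p(16)) = √(1*16 + 8) = √(16 + 8) = √24 = 2*√6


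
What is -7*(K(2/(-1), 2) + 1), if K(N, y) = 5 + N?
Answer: -28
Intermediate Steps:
-7*(K(2/(-1), 2) + 1) = -7*((5 + 2/(-1)) + 1) = -7*((5 + 2*(-1)) + 1) = -7*((5 - 2) + 1) = -7*(3 + 1) = -7*4 = -28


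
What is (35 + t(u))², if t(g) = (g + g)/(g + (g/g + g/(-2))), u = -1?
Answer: 961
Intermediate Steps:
t(g) = 2*g/(1 + g/2) (t(g) = (2*g)/(g + (1 + g*(-½))) = (2*g)/(g + (1 - g/2)) = (2*g)/(1 + g/2) = 2*g/(1 + g/2))
(35 + t(u))² = (35 + 4*(-1)/(2 - 1))² = (35 + 4*(-1)/1)² = (35 + 4*(-1)*1)² = (35 - 4)² = 31² = 961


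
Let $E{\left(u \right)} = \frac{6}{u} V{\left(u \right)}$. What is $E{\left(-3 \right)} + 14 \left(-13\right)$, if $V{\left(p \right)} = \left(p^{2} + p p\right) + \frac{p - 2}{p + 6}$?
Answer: $- \frac{644}{3} \approx -214.67$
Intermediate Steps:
$V{\left(p \right)} = 2 p^{2} + \frac{-2 + p}{6 + p}$ ($V{\left(p \right)} = \left(p^{2} + p^{2}\right) + \frac{-2 + p}{6 + p} = 2 p^{2} + \frac{-2 + p}{6 + p}$)
$E{\left(u \right)} = \frac{6 \left(-2 + u + 2 u^{3} + 12 u^{2}\right)}{u \left(6 + u\right)}$ ($E{\left(u \right)} = \frac{6}{u} \frac{-2 + u + 2 u^{3} + 12 u^{2}}{6 + u} = \frac{6 \left(-2 + u + 2 u^{3} + 12 u^{2}\right)}{u \left(6 + u\right)}$)
$E{\left(-3 \right)} + 14 \left(-13\right) = \frac{6 \left(-2 - 3 + 2 \left(-3\right)^{3} + 12 \left(-3\right)^{2}\right)}{\left(-3\right) \left(6 - 3\right)} + 14 \left(-13\right) = 6 \left(- \frac{1}{3}\right) \frac{1}{3} \left(-2 - 3 + 2 \left(-27\right) + 12 \cdot 9\right) - 182 = 6 \left(- \frac{1}{3}\right) \frac{1}{3} \left(-2 - 3 - 54 + 108\right) - 182 = 6 \left(- \frac{1}{3}\right) \frac{1}{3} \cdot 49 - 182 = - \frac{98}{3} - 182 = - \frac{644}{3}$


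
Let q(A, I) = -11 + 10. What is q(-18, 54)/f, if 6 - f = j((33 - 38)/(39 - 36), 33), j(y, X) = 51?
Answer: 1/45 ≈ 0.022222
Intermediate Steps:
q(A, I) = -1
f = -45 (f = 6 - 1*51 = 6 - 51 = -45)
q(-18, 54)/f = -1/(-45) = -1*(-1/45) = 1/45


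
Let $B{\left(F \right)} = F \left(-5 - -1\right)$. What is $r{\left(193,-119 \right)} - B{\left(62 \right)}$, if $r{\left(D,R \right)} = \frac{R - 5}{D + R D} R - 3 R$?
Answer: $\frac{6881757}{11387} \approx 604.35$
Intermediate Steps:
$B{\left(F \right)} = - 4 F$ ($B{\left(F \right)} = F \left(-5 + 1\right) = F \left(-4\right) = - 4 F$)
$r{\left(D,R \right)} = - 3 R + \frac{R \left(-5 + R\right)}{D + D R}$ ($r{\left(D,R \right)} = \frac{-5 + R}{D + D R} R - 3 R = \frac{R \left(-5 + R\right)}{D + D R} - 3 R = - 3 R + \frac{R \left(-5 + R\right)}{D + D R}$)
$r{\left(193,-119 \right)} - B{\left(62 \right)} = - \frac{119 \left(-5 - 119 - 579 - 579 \left(-119\right)\right)}{193 \left(1 - 119\right)} - \left(-4\right) 62 = \left(-119\right) \frac{1}{193} \frac{1}{-118} \left(-5 - 119 - 579 + 68901\right) - -248 = \left(-119\right) \frac{1}{193} \left(- \frac{1}{118}\right) 68198 + 248 = \frac{4057781}{11387} + 248 = \frac{6881757}{11387}$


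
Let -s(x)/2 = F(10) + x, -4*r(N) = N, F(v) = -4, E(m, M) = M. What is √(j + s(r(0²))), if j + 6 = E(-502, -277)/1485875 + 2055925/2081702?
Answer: √1143298236407403569493770/618629791850 ≈ 1.7284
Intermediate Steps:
r(N) = -N/4
j = -15504622827579/3093148959250 (j = -6 + (-277/1485875 + 2055925/2081702) = -6 + 3054270927921/3093148959250 = -15504622827579/3093148959250 ≈ -5.0126)
s(x) = 8 - 2*x (s(x) = -2*(-4 + x) = 8 - 2*x)
√(j + s(r(0²))) = √(-15504622827579/3093148959250 + (8 - (-1)*0²/2)) = √(-15504622827579/3093148959250 + (8 - (-1)*0/2)) = √(-15504622827579/3093148959250 + (8 - 2*0)) = √(-15504622827579/3093148959250 + (8 + 0)) = √(-15504622827579/3093148959250 + 8) = √(9240568846421/3093148959250) = √1143298236407403569493770/618629791850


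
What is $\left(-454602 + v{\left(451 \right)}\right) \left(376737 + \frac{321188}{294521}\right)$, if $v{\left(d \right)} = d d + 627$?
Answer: $- \frac{27803009269490710}{294521} \approx -9.4401 \cdot 10^{10}$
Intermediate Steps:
$v{\left(d \right)} = 627 + d^{2}$ ($v{\left(d \right)} = d^{2} + 627 = 627 + d^{2}$)
$\left(-454602 + v{\left(451 \right)}\right) \left(376737 + \frac{321188}{294521}\right) = \left(-454602 + \left(627 + 451^{2}\right)\right) \left(376737 + \frac{321188}{294521}\right) = \left(-454602 + \left(627 + 203401\right)\right) \left(376737 + 321188 \cdot \frac{1}{294521}\right) = \left(-454602 + 204028\right) \left(376737 + \frac{321188}{294521}\right) = \left(-250574\right) \frac{110957279165}{294521} = - \frac{27803009269490710}{294521}$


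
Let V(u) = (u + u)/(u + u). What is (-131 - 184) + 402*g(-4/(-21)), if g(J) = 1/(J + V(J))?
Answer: 567/25 ≈ 22.680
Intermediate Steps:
V(u) = 1 (V(u) = (2*u)/((2*u)) = (2*u)*(1/(2*u)) = 1)
g(J) = 1/(1 + J) (g(J) = 1/(J + 1) = 1/(1 + J))
(-131 - 184) + 402*g(-4/(-21)) = (-131 - 184) + 402/(1 - 4/(-21)) = -315 + 402/(1 - 4*(-1/21)) = -315 + 402/(1 + 4/21) = -315 + 402/(25/21) = -315 + 402*(21/25) = -315 + 8442/25 = 567/25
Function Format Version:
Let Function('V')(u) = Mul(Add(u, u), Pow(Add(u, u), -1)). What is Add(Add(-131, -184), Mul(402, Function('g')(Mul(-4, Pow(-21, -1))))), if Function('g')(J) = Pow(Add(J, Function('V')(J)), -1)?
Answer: Rational(567, 25) ≈ 22.680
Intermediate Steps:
Function('V')(u) = 1 (Function('V')(u) = Mul(Mul(2, u), Pow(Mul(2, u), -1)) = Mul(Mul(2, u), Mul(Rational(1, 2), Pow(u, -1))) = 1)
Function('g')(J) = Pow(Add(1, J), -1) (Function('g')(J) = Pow(Add(J, 1), -1) = Pow(Add(1, J), -1))
Add(Add(-131, -184), Mul(402, Function('g')(Mul(-4, Pow(-21, -1))))) = Add(Add(-131, -184), Mul(402, Pow(Add(1, Mul(-4, Pow(-21, -1))), -1))) = Add(-315, Mul(402, Pow(Add(1, Mul(-4, Rational(-1, 21))), -1))) = Add(-315, Mul(402, Pow(Add(1, Rational(4, 21)), -1))) = Add(-315, Mul(402, Pow(Rational(25, 21), -1))) = Add(-315, Mul(402, Rational(21, 25))) = Add(-315, Rational(8442, 25)) = Rational(567, 25)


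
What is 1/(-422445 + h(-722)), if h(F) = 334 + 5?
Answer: -1/422106 ≈ -2.3691e-6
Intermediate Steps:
h(F) = 339
1/(-422445 + h(-722)) = 1/(-422445 + 339) = 1/(-422106) = -1/422106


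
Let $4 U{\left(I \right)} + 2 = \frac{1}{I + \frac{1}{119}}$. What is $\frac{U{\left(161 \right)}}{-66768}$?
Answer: $\frac{38201}{5117099520} \approx 7.4654 \cdot 10^{-6}$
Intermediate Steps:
$U{\left(I \right)} = - \frac{1}{2} + \frac{1}{4 \left(\frac{1}{119} + I\right)}$ ($U{\left(I \right)} = - \frac{1}{2} + \frac{1}{4 \left(I + \frac{1}{119}\right)} = - \frac{1}{2} + \frac{1}{4 \left(\frac{1}{119} + I\right)}$)
$\frac{U{\left(161 \right)}}{-66768} = \frac{\frac{1}{4} \frac{1}{1 + 119 \cdot 161} \left(117 - 38318\right)}{-66768} = \frac{117 - 38318}{4 \left(1 + 19159\right)} \left(- \frac{1}{66768}\right) = \frac{1}{4} \cdot \frac{1}{19160} \left(-38201\right) \left(- \frac{1}{66768}\right) = \left(- \frac{38201}{76640}\right) \left(- \frac{1}{66768}\right) = \frac{38201}{5117099520}$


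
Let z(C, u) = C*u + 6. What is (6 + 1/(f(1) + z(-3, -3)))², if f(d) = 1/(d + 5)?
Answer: 304704/8281 ≈ 36.796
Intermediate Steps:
f(d) = 1/(5 + d)
z(C, u) = 6 + C*u
(6 + 1/(f(1) + z(-3, -3)))² = (6 + 1/(1/(5 + 1) + (6 - 3*(-3))))² = (6 + 1/(1/6 + (6 + 9)))² = (6 + 1/(⅙ + 15))² = (6 + 1/(91/6))² = (6 + 6/91)² = (552/91)² = 304704/8281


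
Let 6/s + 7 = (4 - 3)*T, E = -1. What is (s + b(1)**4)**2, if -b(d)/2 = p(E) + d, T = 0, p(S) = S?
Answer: 36/49 ≈ 0.73469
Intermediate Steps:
b(d) = 2 - 2*d (b(d) = -2*(-1 + d) = 2 - 2*d)
s = -6/7 (s = 6/(-7 + (4 - 3)*0) = 6/(-7 + 1*0) = 6/(-7 + 0) = 6/(-7) = 6*(-1/7) = -6/7 ≈ -0.85714)
(s + b(1)**4)**2 = (-6/7 + (2 - 2*1)**4)**2 = (-6/7 + (2 - 2)**4)**2 = (-6/7 + 0**4)**2 = (-6/7 + 0)**2 = (-6/7)**2 = 36/49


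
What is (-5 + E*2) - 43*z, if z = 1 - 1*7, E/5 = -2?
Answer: 233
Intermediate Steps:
E = -10 (E = 5*(-2) = -10)
z = -6 (z = 1 - 7 = -6)
(-5 + E*2) - 43*z = (-5 - 10*2) - 43*(-6) = (-5 - 20) + 258 = -25 + 258 = 233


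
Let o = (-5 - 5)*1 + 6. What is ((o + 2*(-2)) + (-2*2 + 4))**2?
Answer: 64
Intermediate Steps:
o = -4 (o = -10*1 + 6 = -10 + 6 = -4)
((o + 2*(-2)) + (-2*2 + 4))**2 = ((-4 + 2*(-2)) + (-2*2 + 4))**2 = ((-4 - 4) + (-4 + 4))**2 = (-8 + 0)**2 = (-8)**2 = 64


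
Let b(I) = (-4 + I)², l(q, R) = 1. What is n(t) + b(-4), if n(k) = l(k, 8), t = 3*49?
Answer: 65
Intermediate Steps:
t = 147
n(k) = 1
n(t) + b(-4) = 1 + (-4 - 4)² = 1 + (-8)² = 1 + 64 = 65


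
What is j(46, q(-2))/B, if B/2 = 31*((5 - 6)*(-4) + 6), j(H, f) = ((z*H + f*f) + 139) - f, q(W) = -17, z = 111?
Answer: 5551/620 ≈ 8.9532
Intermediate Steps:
j(H, f) = 139 + f² - f + 111*H (j(H, f) = ((111*H + f*f) + 139) - f = ((111*H + f²) + 139) - f = ((f² + 111*H) + 139) - f = (139 + f² + 111*H) - f = 139 + f² - f + 111*H)
B = 620 (B = 2*(31*((5 - 6)*(-4) + 6)) = 2*(31*(-1*(-4) + 6)) = 2*(31*(4 + 6)) = 2*(31*10) = 2*310 = 620)
j(46, q(-2))/B = (139 + (-17)² - 1*(-17) + 111*46)/620 = (139 + 289 + 17 + 5106)*(1/620) = 5551*(1/620) = 5551/620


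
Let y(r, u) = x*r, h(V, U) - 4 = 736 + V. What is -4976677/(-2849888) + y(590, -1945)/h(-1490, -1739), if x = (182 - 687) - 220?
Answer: 4891088399/8549664 ≈ 572.08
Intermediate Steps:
x = -725 (x = -505 - 220 = -725)
h(V, U) = 740 + V (h(V, U) = 4 + (736 + V) = 740 + V)
y(r, u) = -725*r
-4976677/(-2849888) + y(590, -1945)/h(-1490, -1739) = -4976677/(-2849888) + (-725*590)/(740 - 1490) = -4976677*(-1/2849888) - 427750/(-750) = 4976677/2849888 - 427750*(-1/750) = 4976677/2849888 + 1711/3 = 4891088399/8549664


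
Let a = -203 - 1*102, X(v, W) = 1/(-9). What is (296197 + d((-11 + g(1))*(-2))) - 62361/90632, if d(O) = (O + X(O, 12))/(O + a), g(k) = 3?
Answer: 69823478675567/235733832 ≈ 2.9620e+5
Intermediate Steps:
X(v, W) = -1/9
a = -305 (a = -203 - 102 = -305)
d(O) = (-1/9 + O)/(-305 + O) (d(O) = (O - 1/9)/(O - 305) = (-1/9 + O)/(-305 + O))
(296197 + d((-11 + g(1))*(-2))) - 62361/90632 = (296197 + (-1/9 + (-11 + 3)*(-2))/(-305 + (-11 + 3)*(-2))) - 62361/90632 = (296197 + (-1/9 - 8*(-2))/(-305 - 8*(-2))) - 62361*1/90632 = (296197 + (-1/9 + 16)/(-305 + 16)) - 62361/90632 = (296197 + (143/9)/(-289)) - 62361/90632 = (296197 - 1/289*143/9) - 62361/90632 = (296197 - 143/2601) - 62361/90632 = 770408254/2601 - 62361/90632 = 69823478675567/235733832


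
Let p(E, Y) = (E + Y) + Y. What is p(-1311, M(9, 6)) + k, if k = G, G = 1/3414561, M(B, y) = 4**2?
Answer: -4367223518/3414561 ≈ -1279.0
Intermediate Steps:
M(B, y) = 16
G = 1/3414561 ≈ 2.9286e-7
k = 1/3414561 ≈ 2.9286e-7
p(E, Y) = E + 2*Y
p(-1311, M(9, 6)) + k = (-1311 + 2*16) + 1/3414561 = (-1311 + 32) + 1/3414561 = -1279 + 1/3414561 = -4367223518/3414561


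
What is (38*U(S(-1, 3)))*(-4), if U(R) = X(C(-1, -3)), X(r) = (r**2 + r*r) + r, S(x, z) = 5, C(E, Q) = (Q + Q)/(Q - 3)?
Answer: -456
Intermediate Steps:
C(E, Q) = 2*Q/(-3 + Q) (C(E, Q) = (2*Q)/(-3 + Q) = 2*Q/(-3 + Q))
X(r) = r + 2*r**2 (X(r) = (r**2 + r**2) + r = 2*r**2 + r = r + 2*r**2)
U(R) = 3 (U(R) = (2*(-3)/(-3 - 3))*(1 + 2*(2*(-3)/(-3 - 3))) = (2*(-3)/(-6))*(1 + 2*(2*(-3)/(-6))) = (2*(-3)*(-1/6))*(1 + 2*(2*(-3)*(-1/6))) = 1*(1 + 2*1) = 1*(1 + 2) = 1*3 = 3)
(38*U(S(-1, 3)))*(-4) = (38*3)*(-4) = 114*(-4) = -456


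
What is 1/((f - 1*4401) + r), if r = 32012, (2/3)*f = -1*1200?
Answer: 1/25811 ≈ 3.8743e-5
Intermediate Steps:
f = -1800 (f = 3*(-1*1200)/2 = (3/2)*(-1200) = -1800)
1/((f - 1*4401) + r) = 1/((-1800 - 1*4401) + 32012) = 1/((-1800 - 4401) + 32012) = 1/(-6201 + 32012) = 1/25811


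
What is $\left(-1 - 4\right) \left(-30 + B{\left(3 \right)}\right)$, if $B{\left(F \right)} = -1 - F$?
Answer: $170$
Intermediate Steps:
$\left(-1 - 4\right) \left(-30 + B{\left(3 \right)}\right) = \left(-1 - 4\right) \left(-30 - 4\right) = - 5 \left(-30 - 4\right) = \left(-5\right) \left(-34\right) = 170$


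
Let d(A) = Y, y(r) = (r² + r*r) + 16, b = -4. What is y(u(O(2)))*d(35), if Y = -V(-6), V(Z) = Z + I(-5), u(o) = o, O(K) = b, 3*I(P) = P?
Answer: 368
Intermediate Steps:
I(P) = P/3
O(K) = -4
V(Z) = -5/3 + Z (V(Z) = Z + (⅓)*(-5) = Z - 5/3 = -5/3 + Z)
y(r) = 16 + 2*r² (y(r) = (r² + r²) + 16 = 2*r² + 16 = 16 + 2*r²)
Y = 23/3 (Y = -(-5/3 - 6) = -1*(-23/3) = 23/3 ≈ 7.6667)
d(A) = 23/3
y(u(O(2)))*d(35) = (16 + 2*(-4)²)*(23/3) = (16 + 2*16)*(23/3) = (16 + 32)*(23/3) = 48*(23/3) = 368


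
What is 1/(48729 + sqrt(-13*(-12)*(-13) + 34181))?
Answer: 1317/64175224 - sqrt(32153)/2374483288 ≈ 2.0446e-5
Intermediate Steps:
1/(48729 + sqrt(-13*(-12)*(-13) + 34181)) = 1/(48729 + sqrt(156*(-13) + 34181)) = 1/(48729 + sqrt(-2028 + 34181)) = 1/(48729 + sqrt(32153))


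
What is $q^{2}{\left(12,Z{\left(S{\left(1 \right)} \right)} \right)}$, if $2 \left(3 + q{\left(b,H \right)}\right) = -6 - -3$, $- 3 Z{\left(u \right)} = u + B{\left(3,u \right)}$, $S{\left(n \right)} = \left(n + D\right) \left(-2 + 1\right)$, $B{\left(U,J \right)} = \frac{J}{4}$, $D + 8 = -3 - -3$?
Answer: $\frac{81}{4} \approx 20.25$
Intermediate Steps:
$D = -8$ ($D = -8 - 0 = -8 + \left(-3 + 3\right) = -8 + 0 = -8$)
$B{\left(U,J \right)} = \frac{J}{4}$ ($B{\left(U,J \right)} = J \frac{1}{4} = \frac{J}{4}$)
$S{\left(n \right)} = 8 - n$ ($S{\left(n \right)} = \left(n - 8\right) \left(-2 + 1\right) = \left(-8 + n\right) \left(-1\right) = 8 - n$)
$Z{\left(u \right)} = - \frac{5 u}{12}$ ($Z{\left(u \right)} = - \frac{u + \frac{u}{4}}{3} = - \frac{\frac{5}{4} u}{3} = - \frac{5 u}{12}$)
$q{\left(b,H \right)} = - \frac{9}{2}$ ($q{\left(b,H \right)} = -3 + \frac{-6 - -3}{2} = -3 + \frac{-6 + 3}{2} = -3 + \frac{1}{2} \left(-3\right) = -3 - \frac{3}{2} = - \frac{9}{2}$)
$q^{2}{\left(12,Z{\left(S{\left(1 \right)} \right)} \right)} = \left(- \frac{9}{2}\right)^{2} = \frac{81}{4}$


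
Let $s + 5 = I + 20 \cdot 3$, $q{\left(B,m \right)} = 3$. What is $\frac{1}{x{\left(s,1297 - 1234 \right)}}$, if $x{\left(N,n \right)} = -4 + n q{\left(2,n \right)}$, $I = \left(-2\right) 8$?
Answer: $\frac{1}{185} \approx 0.0054054$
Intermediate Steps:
$I = -16$
$s = 39$ ($s = -5 + \left(-16 + 20 \cdot 3\right) = -5 + \left(-16 + 60\right) = -5 + 44 = 39$)
$x{\left(N,n \right)} = -4 + 3 n$ ($x{\left(N,n \right)} = -4 + n 3 = -4 + 3 n$)
$\frac{1}{x{\left(s,1297 - 1234 \right)}} = \frac{1}{-4 + 3 \left(1297 - 1234\right)} = \frac{1}{-4 + 3 \cdot 63} = \frac{1}{-4 + 189} = \frac{1}{185}$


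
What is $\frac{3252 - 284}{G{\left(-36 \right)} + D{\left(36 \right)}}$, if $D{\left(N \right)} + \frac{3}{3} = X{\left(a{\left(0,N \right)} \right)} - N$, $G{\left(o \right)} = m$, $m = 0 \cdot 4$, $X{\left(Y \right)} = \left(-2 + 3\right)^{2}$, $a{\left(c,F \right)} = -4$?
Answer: $- \frac{742}{9} \approx -82.444$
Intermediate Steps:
$X{\left(Y \right)} = 1$ ($X{\left(Y \right)} = 1^{2} = 1$)
$m = 0$
$G{\left(o \right)} = 0$
$D{\left(N \right)} = - N$ ($D{\left(N \right)} = -1 - \left(-1 + N\right) = - N$)
$\frac{3252 - 284}{G{\left(-36 \right)} + D{\left(36 \right)}} = \frac{3252 - 284}{0 - 36} = \frac{2968}{0 - 36} = \frac{2968}{-36} = 2968 \left(- \frac{1}{36}\right) = - \frac{742}{9}$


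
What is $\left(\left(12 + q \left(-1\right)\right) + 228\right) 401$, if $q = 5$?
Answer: $94235$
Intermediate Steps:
$\left(\left(12 + q \left(-1\right)\right) + 228\right) 401 = \left(\left(12 + 5 \left(-1\right)\right) + 228\right) 401 = \left(\left(12 - 5\right) + 228\right) 401 = \left(7 + 228\right) 401 = 235 \cdot 401 = 94235$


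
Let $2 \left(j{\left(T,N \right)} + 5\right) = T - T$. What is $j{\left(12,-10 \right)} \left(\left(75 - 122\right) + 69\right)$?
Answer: $-110$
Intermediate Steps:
$j{\left(T,N \right)} = -5$ ($j{\left(T,N \right)} = -5 + \frac{T - T}{2} = -5 + \frac{1}{2} \cdot 0 = -5 + 0 = -5$)
$j{\left(12,-10 \right)} \left(\left(75 - 122\right) + 69\right) = - 5 \left(\left(75 - 122\right) + 69\right) = - 5 \left(-47 + 69\right) = \left(-5\right) 22 = -110$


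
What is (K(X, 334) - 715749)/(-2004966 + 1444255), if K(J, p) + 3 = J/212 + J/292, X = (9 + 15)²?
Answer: 2769226344/2169390859 ≈ 1.2765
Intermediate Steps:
X = 576 (X = 24² = 576)
K(J, p) = -3 + 63*J/7738 (K(J, p) = -3 + (J/212 + J/292) = -3 + 63*J/7738)
(K(X, 334) - 715749)/(-2004966 + 1444255) = ((-3 + (63/7738)*576) - 715749)/(-2004966 + 1444255) = ((-3 + 18144/3869) - 715749)/(-560711) = (6537/3869 - 715749)*(-1/560711) = -2769226344/3869*(-1/560711) = 2769226344/2169390859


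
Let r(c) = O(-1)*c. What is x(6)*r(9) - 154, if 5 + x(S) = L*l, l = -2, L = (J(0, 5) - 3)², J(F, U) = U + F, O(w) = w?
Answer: -37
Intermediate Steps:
J(F, U) = F + U
L = 4 (L = ((0 + 5) - 3)² = (5 - 3)² = 2² = 4)
r(c) = -c
x(S) = -13 (x(S) = -5 + 4*(-2) = -5 - 8 = -13)
x(6)*r(9) - 154 = -(-13)*9 - 154 = -13*(-9) - 154 = 117 - 154 = -37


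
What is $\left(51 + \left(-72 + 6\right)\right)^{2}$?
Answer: $225$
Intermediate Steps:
$\left(51 + \left(-72 + 6\right)\right)^{2} = \left(51 - 66\right)^{2} = \left(-15\right)^{2} = 225$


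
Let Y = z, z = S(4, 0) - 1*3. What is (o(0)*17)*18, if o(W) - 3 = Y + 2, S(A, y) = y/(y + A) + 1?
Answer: 918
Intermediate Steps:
S(A, y) = 1 + y/(A + y) (S(A, y) = y/(A + y) + 1 = 1 + y/(A + y))
z = -2 (z = (4 + 2*0)/(4 + 0) - 1*3 = (4 + 0)/4 - 3 = (¼)*4 - 3 = 1 - 3 = -2)
Y = -2
o(W) = 3 (o(W) = 3 + (-2 + 2) = 3 + 0 = 3)
(o(0)*17)*18 = (3*17)*18 = 51*18 = 918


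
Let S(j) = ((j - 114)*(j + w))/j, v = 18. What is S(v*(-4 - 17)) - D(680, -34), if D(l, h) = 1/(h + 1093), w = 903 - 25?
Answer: 14472979/22239 ≈ 650.79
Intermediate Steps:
w = 878
D(l, h) = 1/(1093 + h)
S(j) = (-114 + j)*(878 + j)/j (S(j) = ((j - 114)*(j + 878))/j = ((-114 + j)*(878 + j))/j = (-114 + j)*(878 + j)/j)
S(v*(-4 - 17)) - D(680, -34) = (764 + 18*(-4 - 17) - 100092*1/(18*(-4 - 17))) - 1/(1093 - 34) = (764 + 18*(-21) - 100092/(18*(-21))) - 1/1059 = (764 - 378 - 100092/(-378)) - 1*1/1059 = (764 - 378 - 100092*(-1/378)) - 1/1059 = (764 - 378 + 16682/63) - 1/1059 = 41000/63 - 1/1059 = 14472979/22239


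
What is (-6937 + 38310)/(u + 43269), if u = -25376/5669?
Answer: 177853537/245266585 ≈ 0.72514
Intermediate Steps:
u = -25376/5669 (u = -25376*1/5669 = -25376/5669 ≈ -4.4763)
(-6937 + 38310)/(u + 43269) = (-6937 + 38310)/(-25376/5669 + 43269) = 31373/(245266585/5669) = 31373*(5669/245266585) = 177853537/245266585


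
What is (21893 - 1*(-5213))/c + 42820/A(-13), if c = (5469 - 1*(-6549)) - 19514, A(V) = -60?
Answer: -8065127/11244 ≈ -717.28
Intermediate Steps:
c = -7496 (c = (5469 + 6549) - 19514 = 12018 - 19514 = -7496)
(21893 - 1*(-5213))/c + 42820/A(-13) = (21893 - 1*(-5213))/(-7496) + 42820/(-60) = (21893 + 5213)*(-1/7496) + 42820*(-1/60) = 27106*(-1/7496) - 2141/3 = -13553/3748 - 2141/3 = -8065127/11244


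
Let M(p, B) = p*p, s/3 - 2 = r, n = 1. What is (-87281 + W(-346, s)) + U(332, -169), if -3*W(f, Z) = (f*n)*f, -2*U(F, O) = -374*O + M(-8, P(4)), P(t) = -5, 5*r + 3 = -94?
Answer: -476464/3 ≈ -1.5882e+5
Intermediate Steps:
r = -97/5 (r = -3/5 + (1/5)*(-94) = -3/5 - 94/5 = -97/5 ≈ -19.400)
s = -261/5 (s = 6 + 3*(-97/5) = 6 - 291/5 = -261/5 ≈ -52.200)
M(p, B) = p**2
U(F, O) = -32 + 187*O (U(F, O) = -(-374*O + (-8)**2)/2 = -(-374*O + 64)/2 = -(64 - 374*O)/2 = -32 + 187*O)
W(f, Z) = -f**2/3 (W(f, Z) = -f*1*f/3 = -f*f/3 = -f**2/3)
(-87281 + W(-346, s)) + U(332, -169) = (-87281 - 1/3*(-346)**2) + (-32 + 187*(-169)) = (-87281 - 1/3*119716) + (-32 - 31603) = (-87281 - 119716/3) - 31635 = -381559/3 - 31635 = -476464/3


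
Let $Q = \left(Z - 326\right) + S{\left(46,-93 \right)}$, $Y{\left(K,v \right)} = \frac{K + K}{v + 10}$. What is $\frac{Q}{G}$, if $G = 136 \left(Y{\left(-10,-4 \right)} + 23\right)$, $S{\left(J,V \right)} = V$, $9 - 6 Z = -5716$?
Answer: $\frac{3211}{16048} \approx 0.20009$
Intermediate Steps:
$Z = \frac{5725}{6}$ ($Z = \frac{3}{2} - - \frac{2858}{3} = \frac{3}{2} + \frac{2858}{3} = \frac{5725}{6} \approx 954.17$)
$Y{\left(K,v \right)} = \frac{2 K}{10 + v}$
$Q = \frac{3211}{6}$ ($Q = \left(\frac{5725}{6} - 326\right) - 93 = \frac{3769}{6} - 93 = \frac{3211}{6} \approx 535.17$)
$G = \frac{8024}{3}$ ($G = 136 \left(2 \left(-10\right) \frac{1}{10 - 4} + 23\right) = 136 \left(2 \left(-10\right) \frac{1}{6} + 23\right) = 136 \left(- \frac{10}{3} + 23\right) = 136 \cdot \frac{59}{3} = \frac{8024}{3} \approx 2674.7$)
$\frac{Q}{G} = \frac{3211}{6 \cdot \frac{8024}{3}} = \frac{3211}{6} \cdot \frac{3}{8024} = \frac{3211}{16048}$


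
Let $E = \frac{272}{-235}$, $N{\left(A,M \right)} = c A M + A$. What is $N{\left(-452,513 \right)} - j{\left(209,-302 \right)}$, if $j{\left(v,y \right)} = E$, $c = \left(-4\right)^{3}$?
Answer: $\frac{3487309092}{235} \approx 1.484 \cdot 10^{7}$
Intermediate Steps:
$c = -64$
$N{\left(A,M \right)} = A - 64 A M$ ($N{\left(A,M \right)} = - 64 A M + A = A - 64 A M$)
$E = - \frac{272}{235}$ ($E = 272 \left(- \frac{1}{235}\right) = - \frac{272}{235} \approx -1.1574$)
$j{\left(v,y \right)} = - \frac{272}{235}$
$N{\left(-452,513 \right)} - j{\left(209,-302 \right)} = - 452 \left(1 - 32832\right) - - \frac{272}{235} = - 452 \left(1 - 32832\right) + \frac{272}{235} = \left(-452\right) \left(-32831\right) + \frac{272}{235} = 14839612 + \frac{272}{235} = \frac{3487309092}{235}$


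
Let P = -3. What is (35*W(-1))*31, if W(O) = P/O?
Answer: 3255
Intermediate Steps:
W(O) = -3/O
(35*W(-1))*31 = (35*(-3/(-1)))*31 = (35*(-3*(-1)))*31 = (35*3)*31 = 105*31 = 3255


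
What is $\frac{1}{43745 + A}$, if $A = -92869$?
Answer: $- \frac{1}{49124} \approx -2.0357 \cdot 10^{-5}$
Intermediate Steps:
$\frac{1}{43745 + A} = \frac{1}{43745 - 92869} = \frac{1}{-49124} = - \frac{1}{49124}$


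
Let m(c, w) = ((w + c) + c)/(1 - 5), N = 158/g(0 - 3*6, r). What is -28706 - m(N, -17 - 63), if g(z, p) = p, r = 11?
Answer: -315907/11 ≈ -28719.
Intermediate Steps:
N = 158/11 ≈ 14.364
m(c, w) = -c/2 - w/4 (m(c, w) = ((c + w) + c)/(-4) = -(w + 2*c)/4 = -c/2 - w/4)
-28706 - m(N, -17 - 63) = -28706 - (-½*158/11 - (-17 - 63)/4) = -28706 - (-79/11 - ¼*(-80)) = -28706 - (-79/11 + 20) = -28706 - 1*141/11 = -28706 - 141/11 = -315907/11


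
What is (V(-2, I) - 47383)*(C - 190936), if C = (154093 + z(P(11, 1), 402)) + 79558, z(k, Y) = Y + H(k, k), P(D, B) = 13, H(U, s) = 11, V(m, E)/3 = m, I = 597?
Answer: -2043792792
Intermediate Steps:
V(m, E) = 3*m
z(k, Y) = 11 + Y (z(k, Y) = Y + 11 = 11 + Y)
C = 234064 (C = (154093 + (11 + 402)) + 79558 = (154093 + 413) + 79558 = 154506 + 79558 = 234064)
(V(-2, I) - 47383)*(C - 190936) = (3*(-2) - 47383)*(234064 - 190936) = (-6 - 47383)*43128 = -47389*43128 = -2043792792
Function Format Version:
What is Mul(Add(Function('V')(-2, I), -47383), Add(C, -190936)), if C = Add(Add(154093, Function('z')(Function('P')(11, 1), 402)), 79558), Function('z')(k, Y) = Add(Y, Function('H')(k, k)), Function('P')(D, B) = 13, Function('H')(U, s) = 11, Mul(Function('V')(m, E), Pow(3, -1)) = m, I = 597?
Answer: -2043792792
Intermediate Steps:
Function('V')(m, E) = Mul(3, m)
Function('z')(k, Y) = Add(11, Y) (Function('z')(k, Y) = Add(Y, 11) = Add(11, Y))
C = 234064 (C = Add(Add(154093, Add(11, 402)), 79558) = Add(Add(154093, 413), 79558) = Add(154506, 79558) = 234064)
Mul(Add(Function('V')(-2, I), -47383), Add(C, -190936)) = Mul(Add(Mul(3, -2), -47383), Add(234064, -190936)) = Mul(Add(-6, -47383), 43128) = Mul(-47389, 43128) = -2043792792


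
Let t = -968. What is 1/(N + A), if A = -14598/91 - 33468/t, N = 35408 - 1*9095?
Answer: 22022/576693567 ≈ 3.8187e-5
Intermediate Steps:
N = 26313 (N = 35408 - 9095 = 26313)
A = -2771319/22022 (A = -14598/91 - 33468/(-968) = -14598*1/91 - 33468*(-1/968) = -14598/91 + 8367/242 = -2771319/22022 ≈ -125.84)
1/(N + A) = 1/(26313 - 2771319/22022) = 1/(576693567/22022) = 22022/576693567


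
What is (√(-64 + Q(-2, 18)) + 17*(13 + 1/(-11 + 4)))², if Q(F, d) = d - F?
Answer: 2338744/49 + 6120*I*√11/7 ≈ 47730.0 + 2899.7*I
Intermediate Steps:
(√(-64 + Q(-2, 18)) + 17*(13 + 1/(-11 + 4)))² = (√(-64 + (18 - 1*(-2))) + 17*(13 + 1/(-11 + 4)))² = (√(-64 + (18 + 2)) + 17*(13 + 1/(-7)))² = (√(-64 + 20) + 17*(13 - ⅐))² = (√(-44) + 17*(90/7))² = (2*I*√11 + 1530/7)² = (1530/7 + 2*I*√11)²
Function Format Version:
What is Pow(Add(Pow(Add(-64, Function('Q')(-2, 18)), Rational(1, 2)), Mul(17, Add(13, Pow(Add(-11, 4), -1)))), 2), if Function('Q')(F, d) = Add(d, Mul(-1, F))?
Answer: Add(Rational(2338744, 49), Mul(Rational(6120, 7), I, Pow(11, Rational(1, 2)))) ≈ Add(47730., Mul(2899.7, I))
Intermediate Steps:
Pow(Add(Pow(Add(-64, Function('Q')(-2, 18)), Rational(1, 2)), Mul(17, Add(13, Pow(Add(-11, 4), -1)))), 2) = Pow(Add(Pow(Add(-64, Add(18, Mul(-1, -2))), Rational(1, 2)), Mul(17, Add(13, Pow(Add(-11, 4), -1)))), 2) = Pow(Add(Pow(Add(-64, Add(18, 2)), Rational(1, 2)), Mul(17, Add(13, Pow(-7, -1)))), 2) = Pow(Add(Pow(Add(-64, 20), Rational(1, 2)), Mul(17, Add(13, Rational(-1, 7)))), 2) = Pow(Add(Pow(-44, Rational(1, 2)), Mul(17, Rational(90, 7))), 2) = Pow(Add(Mul(2, I, Pow(11, Rational(1, 2))), Rational(1530, 7)), 2) = Pow(Add(Rational(1530, 7), Mul(2, I, Pow(11, Rational(1, 2)))), 2)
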